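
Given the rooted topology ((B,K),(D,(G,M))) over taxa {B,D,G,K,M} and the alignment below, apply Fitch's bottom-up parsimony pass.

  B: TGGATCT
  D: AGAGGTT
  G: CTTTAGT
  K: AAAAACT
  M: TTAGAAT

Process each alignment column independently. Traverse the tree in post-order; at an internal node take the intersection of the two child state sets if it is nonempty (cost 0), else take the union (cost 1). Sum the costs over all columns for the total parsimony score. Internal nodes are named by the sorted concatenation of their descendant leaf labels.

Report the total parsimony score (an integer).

14

[col 0] BK: children B:{T}, K:{A} ∪→ {A,T}; cost 1
[col 0] GM: children G:{C}, M:{T} ∪→ {C,T}; cost 1
[col 0] DGM: children D:{A}, GM:{C,T} ∪→ {A,C,T}; cost 1
[col 0] BDGKM: children BK:{A,T}, DGM:{A,C,T} ∩→ {A,T}; cost 0
[col 1] BK: children B:{G}, K:{A} ∪→ {A,G}; cost 1
[col 1] GM: children G:{T}, M:{T} ∩→ {T}; cost 0
[col 1] DGM: children D:{G}, GM:{T} ∪→ {G,T}; cost 1
[col 1] BDGKM: children BK:{A,G}, DGM:{G,T} ∩→ {G}; cost 0
[col 2] BK: children B:{G}, K:{A} ∪→ {A,G}; cost 1
[col 2] GM: children G:{T}, M:{A} ∪→ {A,T}; cost 1
[col 2] DGM: children D:{A}, GM:{A,T} ∩→ {A}; cost 0
[col 2] BDGKM: children BK:{A,G}, DGM:{A} ∩→ {A}; cost 0
[col 3] BK: children B:{A}, K:{A} ∩→ {A}; cost 0
[col 3] GM: children G:{T}, M:{G} ∪→ {G,T}; cost 1
[col 3] DGM: children D:{G}, GM:{G,T} ∩→ {G}; cost 0
[col 3] BDGKM: children BK:{A}, DGM:{G} ∪→ {A,G}; cost 1
[col 4] BK: children B:{T}, K:{A} ∪→ {A,T}; cost 1
[col 4] GM: children G:{A}, M:{A} ∩→ {A}; cost 0
[col 4] DGM: children D:{G}, GM:{A} ∪→ {A,G}; cost 1
[col 4] BDGKM: children BK:{A,T}, DGM:{A,G} ∩→ {A}; cost 0
[col 5] BK: children B:{C}, K:{C} ∩→ {C}; cost 0
[col 5] GM: children G:{G}, M:{A} ∪→ {A,G}; cost 1
[col 5] DGM: children D:{T}, GM:{A,G} ∪→ {A,G,T}; cost 1
[col 5] BDGKM: children BK:{C}, DGM:{A,G,T} ∪→ {A,C,G,T}; cost 1
[col 6] BK: children B:{T}, K:{T} ∩→ {T}; cost 0
[col 6] GM: children G:{T}, M:{T} ∩→ {T}; cost 0
[col 6] DGM: children D:{T}, GM:{T} ∩→ {T}; cost 0
[col 6] BDGKM: children BK:{T}, DGM:{T} ∩→ {T}; cost 0
per-site changes: [3, 2, 2, 2, 2, 3, 0]; total = 14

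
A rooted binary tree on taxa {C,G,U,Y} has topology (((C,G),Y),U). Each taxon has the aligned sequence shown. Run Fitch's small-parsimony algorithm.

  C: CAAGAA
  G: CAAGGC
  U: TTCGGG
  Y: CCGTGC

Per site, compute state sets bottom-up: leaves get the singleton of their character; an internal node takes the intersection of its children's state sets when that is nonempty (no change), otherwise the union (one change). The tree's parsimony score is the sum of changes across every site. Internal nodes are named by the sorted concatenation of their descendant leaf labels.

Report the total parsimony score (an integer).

9

[col 0] CG: children C:{C}, G:{C} ∩→ {C}; cost 0
[col 0] CGY: children CG:{C}, Y:{C} ∩→ {C}; cost 0
[col 0] CGUY: children CGY:{C}, U:{T} ∪→ {C,T}; cost 1
[col 1] CG: children C:{A}, G:{A} ∩→ {A}; cost 0
[col 1] CGY: children CG:{A}, Y:{C} ∪→ {A,C}; cost 1
[col 1] CGUY: children CGY:{A,C}, U:{T} ∪→ {A,C,T}; cost 1
[col 2] CG: children C:{A}, G:{A} ∩→ {A}; cost 0
[col 2] CGY: children CG:{A}, Y:{G} ∪→ {A,G}; cost 1
[col 2] CGUY: children CGY:{A,G}, U:{C} ∪→ {A,C,G}; cost 1
[col 3] CG: children C:{G}, G:{G} ∩→ {G}; cost 0
[col 3] CGY: children CG:{G}, Y:{T} ∪→ {G,T}; cost 1
[col 3] CGUY: children CGY:{G,T}, U:{G} ∩→ {G}; cost 0
[col 4] CG: children C:{A}, G:{G} ∪→ {A,G}; cost 1
[col 4] CGY: children CG:{A,G}, Y:{G} ∩→ {G}; cost 0
[col 4] CGUY: children CGY:{G}, U:{G} ∩→ {G}; cost 0
[col 5] CG: children C:{A}, G:{C} ∪→ {A,C}; cost 1
[col 5] CGY: children CG:{A,C}, Y:{C} ∩→ {C}; cost 0
[col 5] CGUY: children CGY:{C}, U:{G} ∪→ {C,G}; cost 1
per-site changes: [1, 2, 2, 1, 1, 2]; total = 9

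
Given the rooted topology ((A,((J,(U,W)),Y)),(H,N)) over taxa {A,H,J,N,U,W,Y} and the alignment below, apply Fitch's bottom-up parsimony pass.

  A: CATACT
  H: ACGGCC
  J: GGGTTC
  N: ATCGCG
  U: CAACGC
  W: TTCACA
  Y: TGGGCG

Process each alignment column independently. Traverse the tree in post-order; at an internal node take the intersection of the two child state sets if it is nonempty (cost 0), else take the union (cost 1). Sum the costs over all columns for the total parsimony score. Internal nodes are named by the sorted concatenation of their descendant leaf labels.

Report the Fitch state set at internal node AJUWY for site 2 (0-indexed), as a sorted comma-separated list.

UW@0: {C} ∪ {T} = {C,T} (union, +1)
JUW@0: {G} ∪ {C,T} = {C,G,T} (union, +1)
JUWY@0: {C,G,T} ∩ {T} = {T} (intersection, +0)
AJUWY@0: {C} ∪ {T} = {C,T} (union, +1)
HN@0: {A} ∩ {A} = {A} (intersection, +0)
AHJNUWY@0: {C,T} ∪ {A} = {A,C,T} (union, +1)
UW@1: {A} ∪ {T} = {A,T} (union, +1)
JUW@1: {G} ∪ {A,T} = {A,G,T} (union, +1)
JUWY@1: {A,G,T} ∩ {G} = {G} (intersection, +0)
AJUWY@1: {A} ∪ {G} = {A,G} (union, +1)
HN@1: {C} ∪ {T} = {C,T} (union, +1)
AHJNUWY@1: {A,G} ∪ {C,T} = {A,C,G,T} (union, +1)
UW@2: {A} ∪ {C} = {A,C} (union, +1)
JUW@2: {G} ∪ {A,C} = {A,C,G} (union, +1)
JUWY@2: {A,C,G} ∩ {G} = {G} (intersection, +0)
AJUWY@2: {T} ∪ {G} = {G,T} (union, +1)
HN@2: {G} ∪ {C} = {C,G} (union, +1)
AHJNUWY@2: {G,T} ∩ {C,G} = {G} (intersection, +0)
UW@3: {C} ∪ {A} = {A,C} (union, +1)
JUW@3: {T} ∪ {A,C} = {A,C,T} (union, +1)
JUWY@3: {A,C,T} ∪ {G} = {A,C,G,T} (union, +1)
AJUWY@3: {A} ∩ {A,C,G,T} = {A} (intersection, +0)
HN@3: {G} ∩ {G} = {G} (intersection, +0)
AHJNUWY@3: {A} ∪ {G} = {A,G} (union, +1)
UW@4: {G} ∪ {C} = {C,G} (union, +1)
JUW@4: {T} ∪ {C,G} = {C,G,T} (union, +1)
JUWY@4: {C,G,T} ∩ {C} = {C} (intersection, +0)
AJUWY@4: {C} ∩ {C} = {C} (intersection, +0)
HN@4: {C} ∩ {C} = {C} (intersection, +0)
AHJNUWY@4: {C} ∩ {C} = {C} (intersection, +0)
UW@5: {C} ∪ {A} = {A,C} (union, +1)
JUW@5: {C} ∩ {A,C} = {C} (intersection, +0)
JUWY@5: {C} ∪ {G} = {C,G} (union, +1)
AJUWY@5: {T} ∪ {C,G} = {C,G,T} (union, +1)
HN@5: {C} ∪ {G} = {C,G} (union, +1)
AHJNUWY@5: {C,G,T} ∩ {C,G} = {C,G} (intersection, +0)
per-site changes: [4, 5, 4, 4, 2, 4]; total = 23

G,T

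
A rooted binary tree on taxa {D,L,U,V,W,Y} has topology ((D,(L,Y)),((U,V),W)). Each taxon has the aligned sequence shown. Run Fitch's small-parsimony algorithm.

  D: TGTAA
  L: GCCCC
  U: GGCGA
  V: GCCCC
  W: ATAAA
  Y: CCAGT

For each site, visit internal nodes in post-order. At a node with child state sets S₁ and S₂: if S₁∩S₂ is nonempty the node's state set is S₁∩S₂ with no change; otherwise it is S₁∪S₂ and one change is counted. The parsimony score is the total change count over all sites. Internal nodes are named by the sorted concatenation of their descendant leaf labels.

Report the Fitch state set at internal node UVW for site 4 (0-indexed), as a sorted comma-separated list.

[col 0] LY: children L:{G}, Y:{C} ∪→ {C,G}; cost 1
[col 0] DLY: children D:{T}, LY:{C,G} ∪→ {C,G,T}; cost 1
[col 0] UV: children U:{G}, V:{G} ∩→ {G}; cost 0
[col 0] UVW: children UV:{G}, W:{A} ∪→ {A,G}; cost 1
[col 0] DLUVWY: children DLY:{C,G,T}, UVW:{A,G} ∩→ {G}; cost 0
[col 1] LY: children L:{C}, Y:{C} ∩→ {C}; cost 0
[col 1] DLY: children D:{G}, LY:{C} ∪→ {C,G}; cost 1
[col 1] UV: children U:{G}, V:{C} ∪→ {C,G}; cost 1
[col 1] UVW: children UV:{C,G}, W:{T} ∪→ {C,G,T}; cost 1
[col 1] DLUVWY: children DLY:{C,G}, UVW:{C,G,T} ∩→ {C,G}; cost 0
[col 2] LY: children L:{C}, Y:{A} ∪→ {A,C}; cost 1
[col 2] DLY: children D:{T}, LY:{A,C} ∪→ {A,C,T}; cost 1
[col 2] UV: children U:{C}, V:{C} ∩→ {C}; cost 0
[col 2] UVW: children UV:{C}, W:{A} ∪→ {A,C}; cost 1
[col 2] DLUVWY: children DLY:{A,C,T}, UVW:{A,C} ∩→ {A,C}; cost 0
[col 3] LY: children L:{C}, Y:{G} ∪→ {C,G}; cost 1
[col 3] DLY: children D:{A}, LY:{C,G} ∪→ {A,C,G}; cost 1
[col 3] UV: children U:{G}, V:{C} ∪→ {C,G}; cost 1
[col 3] UVW: children UV:{C,G}, W:{A} ∪→ {A,C,G}; cost 1
[col 3] DLUVWY: children DLY:{A,C,G}, UVW:{A,C,G} ∩→ {A,C,G}; cost 0
[col 4] LY: children L:{C}, Y:{T} ∪→ {C,T}; cost 1
[col 4] DLY: children D:{A}, LY:{C,T} ∪→ {A,C,T}; cost 1
[col 4] UV: children U:{A}, V:{C} ∪→ {A,C}; cost 1
[col 4] UVW: children UV:{A,C}, W:{A} ∩→ {A}; cost 0
[col 4] DLUVWY: children DLY:{A,C,T}, UVW:{A} ∩→ {A}; cost 0
per-site changes: [3, 3, 3, 4, 3]; total = 16

A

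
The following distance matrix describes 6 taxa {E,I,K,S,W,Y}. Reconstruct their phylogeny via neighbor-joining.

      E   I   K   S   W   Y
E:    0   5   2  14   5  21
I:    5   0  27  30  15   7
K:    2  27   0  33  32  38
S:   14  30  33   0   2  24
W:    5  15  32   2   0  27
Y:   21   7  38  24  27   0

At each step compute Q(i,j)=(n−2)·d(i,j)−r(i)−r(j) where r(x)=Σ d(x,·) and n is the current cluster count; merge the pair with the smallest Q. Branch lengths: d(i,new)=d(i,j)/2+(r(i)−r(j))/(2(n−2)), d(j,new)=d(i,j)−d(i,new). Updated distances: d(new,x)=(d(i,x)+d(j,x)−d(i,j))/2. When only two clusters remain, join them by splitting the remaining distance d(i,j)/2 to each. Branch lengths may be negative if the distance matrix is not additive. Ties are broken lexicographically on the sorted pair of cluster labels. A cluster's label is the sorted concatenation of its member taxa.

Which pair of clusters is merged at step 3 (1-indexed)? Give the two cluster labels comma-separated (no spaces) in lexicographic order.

E,K

step 1: merge (S,W) at d=2, Q=-176; branch lengths S→15/4, W→-7/4; new cluster SW
  updated: d(E,SW)=17/2, d(I,SW)=43/2, d(K,SW)=63/2, d(SW,Y)=49/2
step 2: merge (I,Y) at d=7, Q=-130; branch lengths I→-3/2, Y→17/2; new cluster IY
  updated: d(E,IY)=19/2, d(IY,K)=29, d(IY,SW)=39/2
step 3: merge (E,K) at d=2, Q=-157/2; branch lengths E→-77/8, K→93/8; new cluster EK
  updated: d(EK,IY)=73/4, d(EK,SW)=19
step 4: merge (EK,IY) at d=73/4, Q=-227/4; branch lengths EK→71/8, IY→75/8; new cluster EIKY
  updated: d(EIKY,SW)=81/8
step 5: merge (EIKY,SW) at d=81/8; branch lengths EIKY→81/16, SW→81/16; new cluster EIKSWY
final tree: (((E:-77/8,K:93/8):71/8,(I:-3/2,Y:17/2):75/8):81/16,(S:15/4,W:-7/4):81/16)
total length: 315/8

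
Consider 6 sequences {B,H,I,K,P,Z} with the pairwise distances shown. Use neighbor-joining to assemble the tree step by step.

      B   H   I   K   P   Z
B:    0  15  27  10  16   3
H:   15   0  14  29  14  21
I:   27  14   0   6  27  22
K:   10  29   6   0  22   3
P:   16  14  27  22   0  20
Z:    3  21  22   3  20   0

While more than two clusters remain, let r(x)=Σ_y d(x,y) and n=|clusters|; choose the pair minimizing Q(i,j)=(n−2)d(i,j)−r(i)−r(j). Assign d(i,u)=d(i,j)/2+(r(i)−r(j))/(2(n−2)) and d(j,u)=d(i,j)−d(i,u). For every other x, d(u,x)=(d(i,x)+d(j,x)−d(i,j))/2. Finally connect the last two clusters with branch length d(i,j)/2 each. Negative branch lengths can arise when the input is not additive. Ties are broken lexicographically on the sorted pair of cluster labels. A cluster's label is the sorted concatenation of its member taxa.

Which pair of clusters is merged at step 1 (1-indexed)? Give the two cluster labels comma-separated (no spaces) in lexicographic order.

1. join I+K (d=6, Q=-142) ⇒ IK; edges |I|=25/4, |K|=-1/4
  updated: d(B,IK)=31/2, d(H,IK)=37/2, d(IK,P)=43/2, d(IK,Z)=19/2
2. join H+P (d=14, Q=-98) ⇒ HP; edges |H|=13/2, |P|=15/2
  updated: d(B,HP)=17/2, d(HP,IK)=13, d(HP,Z)=27/2
3. join B+Z (d=3, Q=-47) ⇒ BZ; edges |B|=7/4, |Z|=5/4
  updated: d(BZ,HP)=19/2, d(BZ,IK)=11
4. join BZ+HP (d=19/2, Q=-67/2) ⇒ BHPZ; edges |BZ|=15/4, |HP|=23/4
  updated: d(BHPZ,IK)=29/4
5. join BHPZ+IK (d=29/4) ⇒ BHIKPZ; edges |BHPZ|=29/8, |IK|=29/8
final tree: (((B:7/4,Z:5/4):15/4,(H:13/2,P:15/2):23/4):29/8,(I:25/4,K:-1/4):29/8)
total length: 159/4

I,K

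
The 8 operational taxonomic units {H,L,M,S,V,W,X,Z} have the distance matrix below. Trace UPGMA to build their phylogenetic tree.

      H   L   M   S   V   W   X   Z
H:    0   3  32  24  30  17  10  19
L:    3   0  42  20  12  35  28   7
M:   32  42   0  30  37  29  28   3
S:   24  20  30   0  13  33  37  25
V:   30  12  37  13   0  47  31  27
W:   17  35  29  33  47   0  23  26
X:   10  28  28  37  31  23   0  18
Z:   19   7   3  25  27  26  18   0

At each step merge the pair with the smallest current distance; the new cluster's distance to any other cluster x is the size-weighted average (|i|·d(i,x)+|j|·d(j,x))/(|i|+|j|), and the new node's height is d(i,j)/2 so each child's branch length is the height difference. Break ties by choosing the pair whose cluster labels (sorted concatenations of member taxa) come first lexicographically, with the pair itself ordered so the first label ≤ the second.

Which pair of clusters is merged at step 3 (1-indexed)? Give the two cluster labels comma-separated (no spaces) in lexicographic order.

step 1: merge (H,L) at d=3; branch lengths H→3/2, L→3/2; new cluster HL
  updated: d(HL,M)=37, d(HL,S)=22, d(HL,V)=21, d(HL,W)=26, d(HL,X)=19, d(HL,Z)=13
step 2: merge (M,Z) at d=3; branch lengths M→3/2, Z→3/2; new cluster MZ
  updated: d(HL,MZ)=25, d(MZ,S)=55/2, d(MZ,V)=32, d(MZ,W)=55/2, d(MZ,X)=23
step 3: merge (S,V) at d=13; branch lengths S→13/2, V→13/2; new cluster SV
  updated: d(HL,SV)=43/2, d(MZ,SV)=119/4, d(SV,W)=40, d(SV,X)=34
step 4: merge (HL,X) at d=19; branch lengths HL→8, X→19/2; new cluster HLX
  updated: d(HLX,MZ)=73/3, d(HLX,SV)=77/3, d(HLX,W)=25
step 5: merge (HLX,MZ) at d=73/3; branch lengths HLX→8/3, MZ→32/3; new cluster HLMXZ
  updated: d(HLMXZ,SV)=273/10, d(HLMXZ,W)=26
step 6: merge (HLMXZ,W) at d=26; branch lengths HLMXZ→5/6, W→13; new cluster HLMWXZ
  updated: d(HLMWXZ,SV)=353/12
step 7: merge (HLMWXZ,SV) at d=353/12; branch lengths HLMWXZ→41/24, SV→197/24; new cluster HLMSVWXZ
final tree: (((((H:3/2,L:3/2):8,X:19/2):8/3,(M:3/2,Z:3/2):32/3):5/6,W:13):41/24,(S:13/2,V:13/2):197/24)
total length: 883/12

S,V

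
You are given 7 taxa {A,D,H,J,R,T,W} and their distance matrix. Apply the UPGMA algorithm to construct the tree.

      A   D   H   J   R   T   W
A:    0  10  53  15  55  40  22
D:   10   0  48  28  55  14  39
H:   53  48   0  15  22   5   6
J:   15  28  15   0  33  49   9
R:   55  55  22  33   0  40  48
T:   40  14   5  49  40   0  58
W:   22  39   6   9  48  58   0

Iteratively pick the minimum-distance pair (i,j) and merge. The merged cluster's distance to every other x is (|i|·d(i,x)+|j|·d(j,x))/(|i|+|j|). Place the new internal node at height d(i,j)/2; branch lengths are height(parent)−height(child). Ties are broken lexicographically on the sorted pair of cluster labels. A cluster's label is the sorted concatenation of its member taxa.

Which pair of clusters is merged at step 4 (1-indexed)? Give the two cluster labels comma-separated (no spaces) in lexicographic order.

step 1: merge (H,T) at d=5; branch lengths H→5/2, T→5/2; new cluster HT
  updated: d(A,HT)=93/2, d(D,HT)=31, d(HT,J)=32, d(HT,R)=31, d(HT,W)=32
step 2: merge (J,W) at d=9; branch lengths J→9/2, W→9/2; new cluster JW
  updated: d(A,JW)=37/2, d(D,JW)=67/2, d(HT,JW)=32, d(JW,R)=81/2
step 3: merge (A,D) at d=10; branch lengths A→5, D→5; new cluster AD
  updated: d(AD,HT)=155/4, d(AD,JW)=26, d(AD,R)=55
step 4: merge (AD,JW) at d=26; branch lengths AD→8, JW→17/2; new cluster ADJW
  updated: d(ADJW,HT)=283/8, d(ADJW,R)=191/4
step 5: merge (HT,R) at d=31; branch lengths HT→13, R→31/2; new cluster HRT
  updated: d(ADJW,HRT)=79/2
step 6: merge (ADJW,HRT) at d=79/2; branch lengths ADJW→27/4, HRT→17/4; new cluster ADHJRTW
final tree: (((A:5,D:5):8,(J:9/2,W:9/2):17/2):27/4,((H:5/2,T:5/2):13,R:31/2):17/4)
total length: 80

AD,JW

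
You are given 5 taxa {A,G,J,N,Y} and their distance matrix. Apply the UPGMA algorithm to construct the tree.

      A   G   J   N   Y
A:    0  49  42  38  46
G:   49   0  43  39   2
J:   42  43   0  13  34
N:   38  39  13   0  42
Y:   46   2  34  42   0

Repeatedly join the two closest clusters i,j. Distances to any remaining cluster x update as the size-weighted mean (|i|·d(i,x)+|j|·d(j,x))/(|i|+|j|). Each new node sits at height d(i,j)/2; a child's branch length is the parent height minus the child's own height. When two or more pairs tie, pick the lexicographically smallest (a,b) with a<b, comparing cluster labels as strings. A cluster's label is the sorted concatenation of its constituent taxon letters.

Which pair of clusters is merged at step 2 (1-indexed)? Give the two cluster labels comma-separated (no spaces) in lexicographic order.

J,N

1. join G+Y (d=2) ⇒ GY; edges |G|=1, |Y|=1
  updated: d(A,GY)=95/2, d(GY,J)=77/2, d(GY,N)=81/2
2. join J+N (d=13) ⇒ JN; edges |J|=13/2, |N|=13/2
  updated: d(A,JN)=40, d(GY,JN)=79/2
3. join GY+JN (d=79/2) ⇒ GJNY; edges |GY|=75/4, |JN|=53/4
  updated: d(A,GJNY)=175/4
4. join A+GJNY (d=175/4) ⇒ AGJNY; edges |A|=175/8, |GJNY|=17/8
final tree: (A:175/8,((G:1,Y:1):75/4,(J:13/2,N:13/2):53/4):17/8)
total length: 71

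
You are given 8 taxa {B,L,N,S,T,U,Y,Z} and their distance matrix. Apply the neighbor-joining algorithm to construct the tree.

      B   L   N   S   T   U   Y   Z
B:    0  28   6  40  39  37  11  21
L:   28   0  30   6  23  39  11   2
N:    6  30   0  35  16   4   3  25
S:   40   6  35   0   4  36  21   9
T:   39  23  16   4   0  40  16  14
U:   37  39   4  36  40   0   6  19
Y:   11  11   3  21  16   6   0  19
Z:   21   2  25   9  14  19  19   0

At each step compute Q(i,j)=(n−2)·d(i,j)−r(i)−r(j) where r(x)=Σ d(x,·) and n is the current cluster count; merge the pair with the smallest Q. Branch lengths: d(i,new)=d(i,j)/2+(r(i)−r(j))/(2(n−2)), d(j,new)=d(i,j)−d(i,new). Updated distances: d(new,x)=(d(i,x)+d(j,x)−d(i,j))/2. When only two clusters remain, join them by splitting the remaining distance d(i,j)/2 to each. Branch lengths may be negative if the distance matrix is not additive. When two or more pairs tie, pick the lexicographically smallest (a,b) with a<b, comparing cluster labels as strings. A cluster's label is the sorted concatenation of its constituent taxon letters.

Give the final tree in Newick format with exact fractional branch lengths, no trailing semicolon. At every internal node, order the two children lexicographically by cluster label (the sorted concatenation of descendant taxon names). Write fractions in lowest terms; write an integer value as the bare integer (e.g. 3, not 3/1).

iteration 1: select S,T (d=4, Q=-279); attach at lengths (23/12, 25/12); label the merged cluster ST
  updated: d(B,ST)=75/2, d(L,ST)=25/2, d(N,ST)=47/2, d(ST,U)=36, d(ST,Y)=33/2, d(ST,Z)=19/2
iteration 2: select N,U (d=4, Q=-425/2); attach at lengths (-59/20, 139/20); label the merged cluster NU
  updated: d(B,NU)=39/2, d(L,NU)=65/2, d(NU,ST)=111/4, d(NU,Y)=5/2, d(NU,Z)=20
iteration 3: select NU,Y (d=5/2, Q=-609/4); attach at lengths (209/32, -129/32); label the merged cluster NUY
  updated: d(B,NUY)=14, d(L,NUY)=41/2, d(NUY,ST)=167/8, d(NUY,Z)=73/4
iteration 4: select B,NUY (d=14, Q=-1057/8); attach at lengths (551/48, 121/48); label the merged cluster BNUY
  updated: d(BNUY,L)=69/4, d(BNUY,ST)=355/16, d(BNUY,Z)=101/8
iteration 5: select BNUY,ST (d=355/16, Q=-415/8); attach at lengths (209/16, 73/8); label the merged cluster BNSTUY
  updated: d(BNSTUY,L)=121/32, d(BNSTUY,Z)=-1/32
iteration 6: select BNSTUY,L (d=121/32, Q=-23/4); attach at lengths (7/8, 93/32); label the merged cluster BLNSTUY
  updated: d(BLNSTUY,Z)=-29/32
iteration 7: select BLNSTUY,Z (d=-29/32); attach at lengths (-29/64, -29/64); label the merged cluster BLNSTUYZ
final tree: ((((B:551/48,((N:-59/20,U:139/20):209/32,Y:-129/32):121/48):209/16,(S:23/12,T:25/12):73/8):7/8,L:93/32):-29/64,Z:-29/64)
total length: 793/16

((((B:551/48,((N:-59/20,U:139/20):209/32,Y:-129/32):121/48):209/16,(S:23/12,T:25/12):73/8):7/8,L:93/32):-29/64,Z:-29/64)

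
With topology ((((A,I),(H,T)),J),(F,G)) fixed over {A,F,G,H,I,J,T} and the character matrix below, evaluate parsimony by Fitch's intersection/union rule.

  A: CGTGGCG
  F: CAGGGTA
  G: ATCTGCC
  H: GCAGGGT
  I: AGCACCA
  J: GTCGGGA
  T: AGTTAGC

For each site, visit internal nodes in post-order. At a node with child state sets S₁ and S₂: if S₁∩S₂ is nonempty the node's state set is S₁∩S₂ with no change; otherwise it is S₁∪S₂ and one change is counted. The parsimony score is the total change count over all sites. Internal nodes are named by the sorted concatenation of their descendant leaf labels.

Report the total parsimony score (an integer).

site 0, node AI: A={C} ∪ I={A} → {A,C} (+1)
site 0, node HT: H={G} ∪ T={A} → {A,G} (+1)
site 0, node AHIT: AI={A,C} ∩ HT={A,G} → {A} (+0)
site 0, node AHIJT: AHIT={A} ∪ J={G} → {A,G} (+1)
site 0, node FG: F={C} ∪ G={A} → {A,C} (+1)
site 0, node AFGHIJT: AHIJT={A,G} ∩ FG={A,C} → {A} (+0)
site 1, node AI: A={G} ∩ I={G} → {G} (+0)
site 1, node HT: H={C} ∪ T={G} → {C,G} (+1)
site 1, node AHIT: AI={G} ∩ HT={C,G} → {G} (+0)
site 1, node AHIJT: AHIT={G} ∪ J={T} → {G,T} (+1)
site 1, node FG: F={A} ∪ G={T} → {A,T} (+1)
site 1, node AFGHIJT: AHIJT={G,T} ∩ FG={A,T} → {T} (+0)
site 2, node AI: A={T} ∪ I={C} → {C,T} (+1)
site 2, node HT: H={A} ∪ T={T} → {A,T} (+1)
site 2, node AHIT: AI={C,T} ∩ HT={A,T} → {T} (+0)
site 2, node AHIJT: AHIT={T} ∪ J={C} → {C,T} (+1)
site 2, node FG: F={G} ∪ G={C} → {C,G} (+1)
site 2, node AFGHIJT: AHIJT={C,T} ∩ FG={C,G} → {C} (+0)
site 3, node AI: A={G} ∪ I={A} → {A,G} (+1)
site 3, node HT: H={G} ∪ T={T} → {G,T} (+1)
site 3, node AHIT: AI={A,G} ∩ HT={G,T} → {G} (+0)
site 3, node AHIJT: AHIT={G} ∩ J={G} → {G} (+0)
site 3, node FG: F={G} ∪ G={T} → {G,T} (+1)
site 3, node AFGHIJT: AHIJT={G} ∩ FG={G,T} → {G} (+0)
site 4, node AI: A={G} ∪ I={C} → {C,G} (+1)
site 4, node HT: H={G} ∪ T={A} → {A,G} (+1)
site 4, node AHIT: AI={C,G} ∩ HT={A,G} → {G} (+0)
site 4, node AHIJT: AHIT={G} ∩ J={G} → {G} (+0)
site 4, node FG: F={G} ∩ G={G} → {G} (+0)
site 4, node AFGHIJT: AHIJT={G} ∩ FG={G} → {G} (+0)
site 5, node AI: A={C} ∩ I={C} → {C} (+0)
site 5, node HT: H={G} ∩ T={G} → {G} (+0)
site 5, node AHIT: AI={C} ∪ HT={G} → {C,G} (+1)
site 5, node AHIJT: AHIT={C,G} ∩ J={G} → {G} (+0)
site 5, node FG: F={T} ∪ G={C} → {C,T} (+1)
site 5, node AFGHIJT: AHIJT={G} ∪ FG={C,T} → {C,G,T} (+1)
site 6, node AI: A={G} ∪ I={A} → {A,G} (+1)
site 6, node HT: H={T} ∪ T={C} → {C,T} (+1)
site 6, node AHIT: AI={A,G} ∪ HT={C,T} → {A,C,G,T} (+1)
site 6, node AHIJT: AHIT={A,C,G,T} ∩ J={A} → {A} (+0)
site 6, node FG: F={A} ∪ G={C} → {A,C} (+1)
site 6, node AFGHIJT: AHIJT={A} ∩ FG={A,C} → {A} (+0)
per-site changes: [4, 3, 4, 3, 2, 3, 4]; total = 23

23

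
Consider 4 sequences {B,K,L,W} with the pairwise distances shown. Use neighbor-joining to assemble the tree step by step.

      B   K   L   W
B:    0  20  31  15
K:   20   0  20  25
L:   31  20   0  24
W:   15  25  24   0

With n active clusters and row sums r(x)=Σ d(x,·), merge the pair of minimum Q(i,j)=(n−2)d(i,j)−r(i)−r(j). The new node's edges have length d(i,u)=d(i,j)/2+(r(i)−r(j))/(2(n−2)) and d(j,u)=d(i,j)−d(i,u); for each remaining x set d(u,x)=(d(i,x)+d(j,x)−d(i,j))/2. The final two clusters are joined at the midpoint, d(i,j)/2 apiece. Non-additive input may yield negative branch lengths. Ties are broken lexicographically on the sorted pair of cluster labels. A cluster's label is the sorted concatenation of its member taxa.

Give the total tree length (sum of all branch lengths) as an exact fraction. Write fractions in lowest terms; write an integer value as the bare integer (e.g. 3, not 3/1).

iteration 1: select B,W (d=15, Q=-100); attach at lengths (8, 7); label the merged cluster BW
  updated: d(BW,K)=15, d(BW,L)=20
iteration 2: select BW,K (d=15, Q=-55); attach at lengths (15/2, 15/2); label the merged cluster BKW
  updated: d(BKW,L)=25/2
iteration 3: select BKW,L (d=25/2); attach at lengths (25/4, 25/4); label the merged cluster BKLW
final tree: (((B:8,W:7):15/2,K:15/2):25/4,L:25/4)
total length: 85/2

85/2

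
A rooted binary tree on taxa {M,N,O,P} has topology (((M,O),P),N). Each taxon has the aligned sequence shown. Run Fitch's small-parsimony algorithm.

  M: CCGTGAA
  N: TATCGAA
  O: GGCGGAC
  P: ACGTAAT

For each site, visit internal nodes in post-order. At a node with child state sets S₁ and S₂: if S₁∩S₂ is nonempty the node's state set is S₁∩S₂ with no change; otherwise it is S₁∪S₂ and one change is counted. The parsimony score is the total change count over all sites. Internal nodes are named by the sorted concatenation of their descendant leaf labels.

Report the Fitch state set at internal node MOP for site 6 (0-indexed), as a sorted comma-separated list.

MO@0: {C} ∪ {G} = {C,G} (union, +1)
MOP@0: {C,G} ∪ {A} = {A,C,G} (union, +1)
MNOP@0: {A,C,G} ∪ {T} = {A,C,G,T} (union, +1)
MO@1: {C} ∪ {G} = {C,G} (union, +1)
MOP@1: {C,G} ∩ {C} = {C} (intersection, +0)
MNOP@1: {C} ∪ {A} = {A,C} (union, +1)
MO@2: {G} ∪ {C} = {C,G} (union, +1)
MOP@2: {C,G} ∩ {G} = {G} (intersection, +0)
MNOP@2: {G} ∪ {T} = {G,T} (union, +1)
MO@3: {T} ∪ {G} = {G,T} (union, +1)
MOP@3: {G,T} ∩ {T} = {T} (intersection, +0)
MNOP@3: {T} ∪ {C} = {C,T} (union, +1)
MO@4: {G} ∩ {G} = {G} (intersection, +0)
MOP@4: {G} ∪ {A} = {A,G} (union, +1)
MNOP@4: {A,G} ∩ {G} = {G} (intersection, +0)
MO@5: {A} ∩ {A} = {A} (intersection, +0)
MOP@5: {A} ∩ {A} = {A} (intersection, +0)
MNOP@5: {A} ∩ {A} = {A} (intersection, +0)
MO@6: {A} ∪ {C} = {A,C} (union, +1)
MOP@6: {A,C} ∪ {T} = {A,C,T} (union, +1)
MNOP@6: {A,C,T} ∩ {A} = {A} (intersection, +0)
per-site changes: [3, 2, 2, 2, 1, 0, 2]; total = 12

A,C,T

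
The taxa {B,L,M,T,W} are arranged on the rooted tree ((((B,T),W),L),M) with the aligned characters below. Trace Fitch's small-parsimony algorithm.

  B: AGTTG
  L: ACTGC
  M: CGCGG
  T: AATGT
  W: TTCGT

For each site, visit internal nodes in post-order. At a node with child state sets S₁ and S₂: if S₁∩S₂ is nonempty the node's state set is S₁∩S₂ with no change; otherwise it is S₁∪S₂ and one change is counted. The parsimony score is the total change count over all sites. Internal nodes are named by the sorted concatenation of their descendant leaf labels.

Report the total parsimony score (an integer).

site 0, node BT: B={A} ∩ T={A} → {A} (+0)
site 0, node BTW: BT={A} ∪ W={T} → {A,T} (+1)
site 0, node BLTW: BTW={A,T} ∩ L={A} → {A} (+0)
site 0, node BLMTW: BLTW={A} ∪ M={C} → {A,C} (+1)
site 1, node BT: B={G} ∪ T={A} → {A,G} (+1)
site 1, node BTW: BT={A,G} ∪ W={T} → {A,G,T} (+1)
site 1, node BLTW: BTW={A,G,T} ∪ L={C} → {A,C,G,T} (+1)
site 1, node BLMTW: BLTW={A,C,G,T} ∩ M={G} → {G} (+0)
site 2, node BT: B={T} ∩ T={T} → {T} (+0)
site 2, node BTW: BT={T} ∪ W={C} → {C,T} (+1)
site 2, node BLTW: BTW={C,T} ∩ L={T} → {T} (+0)
site 2, node BLMTW: BLTW={T} ∪ M={C} → {C,T} (+1)
site 3, node BT: B={T} ∪ T={G} → {G,T} (+1)
site 3, node BTW: BT={G,T} ∩ W={G} → {G} (+0)
site 3, node BLTW: BTW={G} ∩ L={G} → {G} (+0)
site 3, node BLMTW: BLTW={G} ∩ M={G} → {G} (+0)
site 4, node BT: B={G} ∪ T={T} → {G,T} (+1)
site 4, node BTW: BT={G,T} ∩ W={T} → {T} (+0)
site 4, node BLTW: BTW={T} ∪ L={C} → {C,T} (+1)
site 4, node BLMTW: BLTW={C,T} ∪ M={G} → {C,G,T} (+1)
per-site changes: [2, 3, 2, 1, 3]; total = 11

11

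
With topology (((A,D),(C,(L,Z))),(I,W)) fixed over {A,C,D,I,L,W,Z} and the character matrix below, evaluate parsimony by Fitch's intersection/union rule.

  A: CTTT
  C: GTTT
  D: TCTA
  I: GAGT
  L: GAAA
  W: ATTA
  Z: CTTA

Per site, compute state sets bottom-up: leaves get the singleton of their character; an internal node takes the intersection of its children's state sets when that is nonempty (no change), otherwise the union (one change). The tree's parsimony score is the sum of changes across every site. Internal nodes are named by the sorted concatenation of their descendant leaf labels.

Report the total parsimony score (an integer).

site 0, node AD: A={C} ∪ D={T} → {C,T} (+1)
site 0, node LZ: L={G} ∪ Z={C} → {C,G} (+1)
site 0, node CLZ: C={G} ∩ LZ={C,G} → {G} (+0)
site 0, node ACDLZ: AD={C,T} ∪ CLZ={G} → {C,G,T} (+1)
site 0, node IW: I={G} ∪ W={A} → {A,G} (+1)
site 0, node ACDILWZ: ACDLZ={C,G,T} ∩ IW={A,G} → {G} (+0)
site 1, node AD: A={T} ∪ D={C} → {C,T} (+1)
site 1, node LZ: L={A} ∪ Z={T} → {A,T} (+1)
site 1, node CLZ: C={T} ∩ LZ={A,T} → {T} (+0)
site 1, node ACDLZ: AD={C,T} ∩ CLZ={T} → {T} (+0)
site 1, node IW: I={A} ∪ W={T} → {A,T} (+1)
site 1, node ACDILWZ: ACDLZ={T} ∩ IW={A,T} → {T} (+0)
site 2, node AD: A={T} ∩ D={T} → {T} (+0)
site 2, node LZ: L={A} ∪ Z={T} → {A,T} (+1)
site 2, node CLZ: C={T} ∩ LZ={A,T} → {T} (+0)
site 2, node ACDLZ: AD={T} ∩ CLZ={T} → {T} (+0)
site 2, node IW: I={G} ∪ W={T} → {G,T} (+1)
site 2, node ACDILWZ: ACDLZ={T} ∩ IW={G,T} → {T} (+0)
site 3, node AD: A={T} ∪ D={A} → {A,T} (+1)
site 3, node LZ: L={A} ∩ Z={A} → {A} (+0)
site 3, node CLZ: C={T} ∪ LZ={A} → {A,T} (+1)
site 3, node ACDLZ: AD={A,T} ∩ CLZ={A,T} → {A,T} (+0)
site 3, node IW: I={T} ∪ W={A} → {A,T} (+1)
site 3, node ACDILWZ: ACDLZ={A,T} ∩ IW={A,T} → {A,T} (+0)
per-site changes: [4, 3, 2, 3]; total = 12

12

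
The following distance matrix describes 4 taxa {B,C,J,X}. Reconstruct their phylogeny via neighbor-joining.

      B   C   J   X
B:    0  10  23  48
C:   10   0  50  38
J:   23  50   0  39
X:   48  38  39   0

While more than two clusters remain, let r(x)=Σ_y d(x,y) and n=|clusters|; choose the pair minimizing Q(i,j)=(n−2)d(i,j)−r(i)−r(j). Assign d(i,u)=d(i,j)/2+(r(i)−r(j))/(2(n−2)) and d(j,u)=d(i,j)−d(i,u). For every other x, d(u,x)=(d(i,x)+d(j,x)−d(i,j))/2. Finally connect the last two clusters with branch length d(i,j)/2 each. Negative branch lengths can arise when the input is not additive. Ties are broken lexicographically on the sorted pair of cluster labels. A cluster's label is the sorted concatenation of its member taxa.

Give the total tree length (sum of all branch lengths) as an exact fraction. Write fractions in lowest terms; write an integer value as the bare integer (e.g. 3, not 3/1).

step 1: merge (B,C) at d=10, Q=-159; branch lengths B→3/4, C→37/4; new cluster BC
  updated: d(BC,J)=63/2, d(BC,X)=38
step 2: merge (BC,J) at d=63/2, Q=-217/2; branch lengths BC→61/4, J→65/4; new cluster BCJ
  updated: d(BCJ,X)=91/4
step 3: merge (BCJ,X) at d=91/4; branch lengths BCJ→91/8, X→91/8; new cluster BCJX
final tree: (((B:3/4,C:37/4):61/4,J:65/4):91/8,X:91/8)
total length: 257/4

257/4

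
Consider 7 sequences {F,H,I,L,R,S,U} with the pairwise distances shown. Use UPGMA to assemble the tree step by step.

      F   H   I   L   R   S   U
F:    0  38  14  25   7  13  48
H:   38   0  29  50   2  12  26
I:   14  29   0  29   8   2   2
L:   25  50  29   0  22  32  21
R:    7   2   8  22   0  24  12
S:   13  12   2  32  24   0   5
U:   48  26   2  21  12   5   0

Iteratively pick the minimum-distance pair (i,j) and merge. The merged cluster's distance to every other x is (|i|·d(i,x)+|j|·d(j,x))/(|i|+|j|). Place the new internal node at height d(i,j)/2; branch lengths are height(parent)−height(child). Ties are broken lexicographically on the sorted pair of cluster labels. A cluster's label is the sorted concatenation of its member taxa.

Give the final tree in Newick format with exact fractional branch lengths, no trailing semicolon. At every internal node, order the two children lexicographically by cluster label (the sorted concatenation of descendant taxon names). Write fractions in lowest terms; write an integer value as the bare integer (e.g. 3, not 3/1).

((F:12,((H:1,R:1):33/4,((I:1,S:1):3/4,U:7/4):15/2):11/4):35/12,L:179/12)

1. join H+R (d=2) ⇒ HR; edges |H|=1, |R|=1
  updated: d(F,HR)=45/2, d(HR,I)=37/2, d(HR,L)=36, d(HR,S)=18, d(HR,U)=19
2. join I+S (d=2) ⇒ IS; edges |I|=1, |S|=1
  updated: d(F,IS)=27/2, d(HR,IS)=73/4, d(IS,L)=61/2, d(IS,U)=7/2
3. join IS+U (d=7/2) ⇒ ISU; edges |IS|=3/4, |U|=7/4
  updated: d(F,ISU)=25, d(HR,ISU)=37/2, d(ISU,L)=82/3
4. join HR+ISU (d=37/2) ⇒ HIRSU; edges |HR|=33/4, |ISU|=15/2
  updated: d(F,HIRSU)=24, d(HIRSU,L)=154/5
5. join F+HIRSU (d=24) ⇒ FHIRSU; edges |F|=12, |HIRSU|=11/4
  updated: d(FHIRSU,L)=179/6
6. join FHIRSU+L (d=179/6) ⇒ FHILRSU; edges |FHIRSU|=35/12, |L|=179/12
final tree: ((F:12,((H:1,R:1):33/4,((I:1,S:1):3/4,U:7/4):15/2):11/4):35/12,L:179/12)
total length: 329/6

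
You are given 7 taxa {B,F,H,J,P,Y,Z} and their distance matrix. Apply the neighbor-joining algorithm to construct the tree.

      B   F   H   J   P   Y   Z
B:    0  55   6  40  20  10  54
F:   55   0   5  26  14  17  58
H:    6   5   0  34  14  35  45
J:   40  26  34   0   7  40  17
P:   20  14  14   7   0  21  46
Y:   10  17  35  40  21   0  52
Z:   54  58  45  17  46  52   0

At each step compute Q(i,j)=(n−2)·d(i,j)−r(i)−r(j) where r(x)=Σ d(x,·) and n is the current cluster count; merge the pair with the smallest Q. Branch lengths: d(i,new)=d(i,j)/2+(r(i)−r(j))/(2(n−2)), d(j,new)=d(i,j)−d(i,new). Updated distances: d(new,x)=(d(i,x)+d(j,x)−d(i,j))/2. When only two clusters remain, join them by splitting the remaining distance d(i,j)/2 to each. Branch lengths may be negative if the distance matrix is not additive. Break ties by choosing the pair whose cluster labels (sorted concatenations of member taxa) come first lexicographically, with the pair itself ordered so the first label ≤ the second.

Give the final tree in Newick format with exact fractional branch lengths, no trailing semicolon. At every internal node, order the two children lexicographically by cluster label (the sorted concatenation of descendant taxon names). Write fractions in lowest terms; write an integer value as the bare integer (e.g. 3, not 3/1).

step 1: merge (J,Z) at d=17, Q=-351; branch lengths J→-23/10, Z→193/10; new cluster JZ
  updated: d(B,JZ)=77/2, d(F,JZ)=67/2, d(H,JZ)=31, d(JZ,P)=18, d(JZ,Y)=75/2
step 2: merge (B,Y) at d=10, Q=-210; branch lengths B→49/8, Y→31/8; new cluster BY
  updated: d(BY,F)=31, d(BY,H)=31/2, d(BY,JZ)=33, d(BY,P)=31/2
step 3: merge (F,H) at d=5, Q=-134; branch lengths F→11/2, H→-1/2; new cluster FH
  updated: d(BY,FH)=83/4, d(FH,JZ)=119/4, d(FH,P)=23/2
step 4: merge (BY,FH) at d=83/4, Q=-359/4; branch lengths BY→195/16, FH→137/16; new cluster BFHY
  updated: d(BFHY,JZ)=21, d(BFHY,P)=25/8
step 5: merge (BFHY,JZ) at d=21, Q=-337/8; branch lengths BFHY→49/16, JZ→287/16; new cluster BFHJYZ
  updated: d(BFHJYZ,P)=1/16
step 6: merge (BFHJYZ,P) at d=1/16; branch lengths BFHJYZ→1/32, P→1/32; new cluster BFHJPYZ
final tree: ((((B:49/8,Y:31/8):195/16,(F:11/2,H:-1/2):137/16):49/16,(J:-23/10,Z:193/10):287/16):1/32,P:1/32)
total length: 1181/16

((((B:49/8,Y:31/8):195/16,(F:11/2,H:-1/2):137/16):49/16,(J:-23/10,Z:193/10):287/16):1/32,P:1/32)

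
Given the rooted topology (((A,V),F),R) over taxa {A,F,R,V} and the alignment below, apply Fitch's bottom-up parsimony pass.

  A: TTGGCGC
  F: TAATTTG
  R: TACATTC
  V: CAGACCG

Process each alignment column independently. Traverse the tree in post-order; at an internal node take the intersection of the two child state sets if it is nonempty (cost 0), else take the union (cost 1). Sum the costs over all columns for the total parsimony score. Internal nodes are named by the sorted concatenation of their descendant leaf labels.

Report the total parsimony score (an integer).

11

AV@0: {T} ∪ {C} = {C,T} (union, +1)
AFV@0: {C,T} ∩ {T} = {T} (intersection, +0)
AFRV@0: {T} ∩ {T} = {T} (intersection, +0)
AV@1: {T} ∪ {A} = {A,T} (union, +1)
AFV@1: {A,T} ∩ {A} = {A} (intersection, +0)
AFRV@1: {A} ∩ {A} = {A} (intersection, +0)
AV@2: {G} ∩ {G} = {G} (intersection, +0)
AFV@2: {G} ∪ {A} = {A,G} (union, +1)
AFRV@2: {A,G} ∪ {C} = {A,C,G} (union, +1)
AV@3: {G} ∪ {A} = {A,G} (union, +1)
AFV@3: {A,G} ∪ {T} = {A,G,T} (union, +1)
AFRV@3: {A,G,T} ∩ {A} = {A} (intersection, +0)
AV@4: {C} ∩ {C} = {C} (intersection, +0)
AFV@4: {C} ∪ {T} = {C,T} (union, +1)
AFRV@4: {C,T} ∩ {T} = {T} (intersection, +0)
AV@5: {G} ∪ {C} = {C,G} (union, +1)
AFV@5: {C,G} ∪ {T} = {C,G,T} (union, +1)
AFRV@5: {C,G,T} ∩ {T} = {T} (intersection, +0)
AV@6: {C} ∪ {G} = {C,G} (union, +1)
AFV@6: {C,G} ∩ {G} = {G} (intersection, +0)
AFRV@6: {G} ∪ {C} = {C,G} (union, +1)
per-site changes: [1, 1, 2, 2, 1, 2, 2]; total = 11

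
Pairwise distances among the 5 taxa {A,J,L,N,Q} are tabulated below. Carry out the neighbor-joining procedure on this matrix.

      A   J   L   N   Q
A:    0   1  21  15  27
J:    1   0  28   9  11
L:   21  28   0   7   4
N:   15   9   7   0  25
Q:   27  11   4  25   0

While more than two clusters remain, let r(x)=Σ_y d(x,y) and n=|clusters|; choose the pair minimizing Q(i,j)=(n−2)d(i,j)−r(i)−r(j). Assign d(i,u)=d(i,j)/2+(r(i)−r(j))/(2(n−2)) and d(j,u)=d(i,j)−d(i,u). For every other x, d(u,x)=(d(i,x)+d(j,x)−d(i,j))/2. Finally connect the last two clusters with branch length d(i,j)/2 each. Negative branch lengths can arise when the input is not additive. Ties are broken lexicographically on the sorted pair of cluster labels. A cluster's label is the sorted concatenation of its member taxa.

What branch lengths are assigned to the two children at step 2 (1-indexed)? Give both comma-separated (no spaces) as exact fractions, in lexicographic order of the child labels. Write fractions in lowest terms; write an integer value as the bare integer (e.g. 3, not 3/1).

1. join L+Q (d=4, Q=-115) ⇒ LQ; edges |L|=5/6, |Q|=19/6
  updated: d(A,LQ)=22, d(J,LQ)=35/2, d(LQ,N)=14
2. join A+J (d=1, Q=-127/2) ⇒ AJ; edges |A|=25/8, |J|=-17/8
  updated: d(AJ,LQ)=77/4, d(AJ,N)=23/2
3. join AJ+LQ (d=77/4, Q=-179/4) ⇒ AJLQ; edges |AJ|=67/8, |LQ|=87/8
  updated: d(AJLQ,N)=25/8
4. join AJLQ+N (d=25/8) ⇒ AJLNQ; edges |AJLQ|=25/16, |N|=25/16
final tree: (((A:25/8,J:-17/8):67/8,(L:5/6,Q:19/6):87/8):25/16,N:25/16)
total length: 219/8

25/8,-17/8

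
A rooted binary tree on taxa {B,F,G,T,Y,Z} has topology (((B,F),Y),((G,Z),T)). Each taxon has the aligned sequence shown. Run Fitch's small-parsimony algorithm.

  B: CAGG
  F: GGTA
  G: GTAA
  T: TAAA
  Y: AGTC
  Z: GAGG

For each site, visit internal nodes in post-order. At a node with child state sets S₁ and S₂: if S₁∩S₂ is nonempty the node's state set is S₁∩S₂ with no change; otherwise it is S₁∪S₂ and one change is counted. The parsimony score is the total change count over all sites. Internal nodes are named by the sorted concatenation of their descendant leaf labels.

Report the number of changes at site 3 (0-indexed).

[col 0] BF: children B:{C}, F:{G} ∪→ {C,G}; cost 1
[col 0] BFY: children BF:{C,G}, Y:{A} ∪→ {A,C,G}; cost 1
[col 0] GZ: children G:{G}, Z:{G} ∩→ {G}; cost 0
[col 0] GTZ: children GZ:{G}, T:{T} ∪→ {G,T}; cost 1
[col 0] BFGTYZ: children BFY:{A,C,G}, GTZ:{G,T} ∩→ {G}; cost 0
[col 1] BF: children B:{A}, F:{G} ∪→ {A,G}; cost 1
[col 1] BFY: children BF:{A,G}, Y:{G} ∩→ {G}; cost 0
[col 1] GZ: children G:{T}, Z:{A} ∪→ {A,T}; cost 1
[col 1] GTZ: children GZ:{A,T}, T:{A} ∩→ {A}; cost 0
[col 1] BFGTYZ: children BFY:{G}, GTZ:{A} ∪→ {A,G}; cost 1
[col 2] BF: children B:{G}, F:{T} ∪→ {G,T}; cost 1
[col 2] BFY: children BF:{G,T}, Y:{T} ∩→ {T}; cost 0
[col 2] GZ: children G:{A}, Z:{G} ∪→ {A,G}; cost 1
[col 2] GTZ: children GZ:{A,G}, T:{A} ∩→ {A}; cost 0
[col 2] BFGTYZ: children BFY:{T}, GTZ:{A} ∪→ {A,T}; cost 1
[col 3] BF: children B:{G}, F:{A} ∪→ {A,G}; cost 1
[col 3] BFY: children BF:{A,G}, Y:{C} ∪→ {A,C,G}; cost 1
[col 3] GZ: children G:{A}, Z:{G} ∪→ {A,G}; cost 1
[col 3] GTZ: children GZ:{A,G}, T:{A} ∩→ {A}; cost 0
[col 3] BFGTYZ: children BFY:{A,C,G}, GTZ:{A} ∩→ {A}; cost 0
per-site changes: [3, 3, 3, 3]; total = 12

3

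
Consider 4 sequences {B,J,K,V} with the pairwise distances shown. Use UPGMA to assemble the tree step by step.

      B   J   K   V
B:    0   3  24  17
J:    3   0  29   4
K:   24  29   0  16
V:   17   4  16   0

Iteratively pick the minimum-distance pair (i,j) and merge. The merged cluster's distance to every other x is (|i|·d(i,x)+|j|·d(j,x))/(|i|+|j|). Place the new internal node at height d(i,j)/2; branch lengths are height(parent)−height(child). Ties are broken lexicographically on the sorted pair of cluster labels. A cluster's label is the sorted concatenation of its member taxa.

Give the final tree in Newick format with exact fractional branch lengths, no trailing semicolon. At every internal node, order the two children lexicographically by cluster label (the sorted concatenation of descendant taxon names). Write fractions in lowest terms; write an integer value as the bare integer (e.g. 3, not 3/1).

(((B:3/2,J:3/2):15/4,V:21/4):25/4,K:23/2)

1. join B+J (d=3) ⇒ BJ; edges |B|=3/2, |J|=3/2
  updated: d(BJ,K)=53/2, d(BJ,V)=21/2
2. join BJ+V (d=21/2) ⇒ BJV; edges |BJ|=15/4, |V|=21/4
  updated: d(BJV,K)=23
3. join BJV+K (d=23) ⇒ BJKV; edges |BJV|=25/4, |K|=23/2
final tree: (((B:3/2,J:3/2):15/4,V:21/4):25/4,K:23/2)
total length: 119/4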